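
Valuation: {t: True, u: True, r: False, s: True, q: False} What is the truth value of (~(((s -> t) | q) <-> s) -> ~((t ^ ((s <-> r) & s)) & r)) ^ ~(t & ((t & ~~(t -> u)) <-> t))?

Substituting t=True, u=True, r=False, s=True, q=False:
s -> t = True -> True = True
(s -> t) | q = True | False = True
((s -> t) | q) <-> s = True <-> True = True
~(((s -> t) | q) <-> s) = ~True = False
s <-> r = True <-> False = False
(s <-> r) & s = False & True = False
t ^ ((s <-> r) & s) = True ^ False = True
(t ^ ((s <-> r) & s)) & r = True & False = False
~((t ^ ((s <-> r) & s)) & r) = ~False = True
~(((s -> t) | q) <-> s) -> ~((t ^ ((s <-> r) & s)) & r) = False -> True = True
t -> u = True -> True = True
~(t -> u) = ~True = False
~~(t -> u) = ~False = True
t & ~~(t -> u) = True & True = True
(t & ~~(t -> u)) <-> t = True <-> True = True
t & ((t & ~~(t -> u)) <-> t) = True & True = True
~(t & ((t & ~~(t -> u)) <-> t)) = ~True = False
(~(((s -> t) | q) <-> s) -> ~((t ^ ((s <-> r) & s)) & r)) ^ ~(t & ((t & ~~(t -> u)) <-> t)) = True ^ False = True

True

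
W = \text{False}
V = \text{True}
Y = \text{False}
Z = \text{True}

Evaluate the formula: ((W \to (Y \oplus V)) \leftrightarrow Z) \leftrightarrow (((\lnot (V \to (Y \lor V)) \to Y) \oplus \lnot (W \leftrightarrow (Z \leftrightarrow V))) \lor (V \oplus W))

Y \oplus V = \text{False} \oplus \text{True} = \text{True}
W \to (Y \oplus V) = \text{False} \to \text{True} = \text{True}
(W \to (Y \oplus V)) \leftrightarrow Z = \text{True} \leftrightarrow \text{True} = \text{True}
Y \lor V = \text{False} \lor \text{True} = \text{True}
V \to (Y \lor V) = \text{True} \to \text{True} = \text{True}
\lnot (V \to (Y \lor V)) = \lnot \text{True} = \text{False}
\lnot (V \to (Y \lor V)) \to Y = \text{False} \to \text{False} = \text{True}
Z \leftrightarrow V = \text{True} \leftrightarrow \text{True} = \text{True}
W \leftrightarrow (Z \leftrightarrow V) = \text{False} \leftrightarrow \text{True} = \text{False}
\lnot (W \leftrightarrow (Z \leftrightarrow V)) = \lnot \text{False} = \text{True}
(\lnot (V \to (Y \lor V)) \to Y) \oplus \lnot (W \leftrightarrow (Z \leftrightarrow V)) = \text{True} \oplus \text{True} = \text{False}
V \oplus W = \text{True} \oplus \text{False} = \text{True}
((\lnot (V \to (Y \lor V)) \to Y) \oplus \lnot (W \leftrightarrow (Z \leftrightarrow V))) \lor (V \oplus W) = \text{False} \lor \text{True} = \text{True}
((W \to (Y \oplus V)) \leftrightarrow Z) \leftrightarrow (((\lnot (V \to (Y \lor V)) \to Y) \oplus \lnot (W \leftrightarrow (Z \leftrightarrow V))) \lor (V \oplus W)) = \text{True} \leftrightarrow \text{True} = \text{True}

\text{True}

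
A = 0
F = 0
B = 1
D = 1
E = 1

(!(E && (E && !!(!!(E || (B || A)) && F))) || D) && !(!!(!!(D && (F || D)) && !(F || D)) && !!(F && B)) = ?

1

B || A = 1 || 0 = 1
E || (B || A) = 1 || 1 = 1
!(E || (B || A)) = !1 = 0
!!(E || (B || A)) = !0 = 1
!!(E || (B || A)) && F = 1 && 0 = 0
!(!!(E || (B || A)) && F) = !0 = 1
!!(!!(E || (B || A)) && F) = !1 = 0
E && !!(!!(E || (B || A)) && F) = 1 && 0 = 0
E && (E && !!(!!(E || (B || A)) && F)) = 1 && 0 = 0
!(E && (E && !!(!!(E || (B || A)) && F))) = !0 = 1
!(E && (E && !!(!!(E || (B || A)) && F))) || D = 1 || 1 = 1
F || D = 0 || 1 = 1
D && (F || D) = 1 && 1 = 1
!(D && (F || D)) = !1 = 0
!!(D && (F || D)) = !0 = 1
F || D = 0 || 1 = 1
!(F || D) = !1 = 0
!!(D && (F || D)) && !(F || D) = 1 && 0 = 0
!(!!(D && (F || D)) && !(F || D)) = !0 = 1
!!(!!(D && (F || D)) && !(F || D)) = !1 = 0
F && B = 0 && 1 = 0
!(F && B) = !0 = 1
!!(F && B) = !1 = 0
!!(!!(D && (F || D)) && !(F || D)) && !!(F && B) = 0 && 0 = 0
!(!!(!!(D && (F || D)) && !(F || D)) && !!(F && B)) = !0 = 1
(!(E && (E && !!(!!(E || (B || A)) && F))) || D) && !(!!(!!(D && (F || D)) && !(F || D)) && !!(F && B)) = 1 && 1 = 1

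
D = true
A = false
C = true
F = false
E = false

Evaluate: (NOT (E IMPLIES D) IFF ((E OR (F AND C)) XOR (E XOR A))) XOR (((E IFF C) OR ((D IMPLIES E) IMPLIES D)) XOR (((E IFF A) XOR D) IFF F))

true

Substituting D=true, A=false, C=true, F=false, E=false:
E IMPLIES D = false IMPLIES true = true
NOT (E IMPLIES D) = NOT true = false
F AND C = false AND true = false
E OR (F AND C) = false OR false = false
E XOR A = false XOR false = false
(E OR (F AND C)) XOR (E XOR A) = false XOR false = false
NOT (E IMPLIES D) IFF ((E OR (F AND C)) XOR (E XOR A)) = false IFF false = true
E IFF C = false IFF true = false
D IMPLIES E = true IMPLIES false = false
(D IMPLIES E) IMPLIES D = false IMPLIES true = true
(E IFF C) OR ((D IMPLIES E) IMPLIES D) = false OR true = true
E IFF A = false IFF false = true
(E IFF A) XOR D = true XOR true = false
((E IFF A) XOR D) IFF F = false IFF false = true
((E IFF C) OR ((D IMPLIES E) IMPLIES D)) XOR (((E IFF A) XOR D) IFF F) = true XOR true = false
(NOT (E IMPLIES D) IFF ((E OR (F AND C)) XOR (E XOR A))) XOR (((E IFF C) OR ((D IMPLIES E) IMPLIES D)) XOR (((E IFF A) XOR D) IFF F)) = true XOR false = true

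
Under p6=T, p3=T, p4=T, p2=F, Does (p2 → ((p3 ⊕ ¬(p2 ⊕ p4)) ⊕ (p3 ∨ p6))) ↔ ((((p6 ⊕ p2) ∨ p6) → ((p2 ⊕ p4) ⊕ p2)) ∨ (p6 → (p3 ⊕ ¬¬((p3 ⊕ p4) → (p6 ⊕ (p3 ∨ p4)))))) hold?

T

p2 ⊕ p4 = F ⊕ T = T
¬(p2 ⊕ p4) = ¬T = F
p3 ⊕ ¬(p2 ⊕ p4) = T ⊕ F = T
p3 ∨ p6 = T ∨ T = T
(p3 ⊕ ¬(p2 ⊕ p4)) ⊕ (p3 ∨ p6) = T ⊕ T = F
p2 → ((p3 ⊕ ¬(p2 ⊕ p4)) ⊕ (p3 ∨ p6)) = F → F = T
p6 ⊕ p2 = T ⊕ F = T
(p6 ⊕ p2) ∨ p6 = T ∨ T = T
p2 ⊕ p4 = F ⊕ T = T
(p2 ⊕ p4) ⊕ p2 = T ⊕ F = T
((p6 ⊕ p2) ∨ p6) → ((p2 ⊕ p4) ⊕ p2) = T → T = T
p3 ⊕ p4 = T ⊕ T = F
p3 ∨ p4 = T ∨ T = T
p6 ⊕ (p3 ∨ p4) = T ⊕ T = F
(p3 ⊕ p4) → (p6 ⊕ (p3 ∨ p4)) = F → F = T
¬((p3 ⊕ p4) → (p6 ⊕ (p3 ∨ p4))) = ¬T = F
¬¬((p3 ⊕ p4) → (p6 ⊕ (p3 ∨ p4))) = ¬F = T
p3 ⊕ ¬¬((p3 ⊕ p4) → (p6 ⊕ (p3 ∨ p4))) = T ⊕ T = F
p6 → (p3 ⊕ ¬¬((p3 ⊕ p4) → (p6 ⊕ (p3 ∨ p4)))) = T → F = F
(((p6 ⊕ p2) ∨ p6) → ((p2 ⊕ p4) ⊕ p2)) ∨ (p6 → (p3 ⊕ ¬¬((p3 ⊕ p4) → (p6 ⊕ (p3 ∨ p4))))) = T ∨ F = T
(p2 → ((p3 ⊕ ¬(p2 ⊕ p4)) ⊕ (p3 ∨ p6))) ↔ ((((p6 ⊕ p2) ∨ p6) → ((p2 ⊕ p4) ⊕ p2)) ∨ (p6 → (p3 ⊕ ¬¬((p3 ⊕ p4) → (p6 ⊕ (p3 ∨ p4)))))) = T ↔ T = T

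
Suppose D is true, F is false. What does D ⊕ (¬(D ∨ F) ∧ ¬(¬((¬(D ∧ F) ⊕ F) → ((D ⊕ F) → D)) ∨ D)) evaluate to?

True

D ∨ F = True ∨ False = True
¬(D ∨ F) = ¬True = False
D ∧ F = True ∧ False = False
¬(D ∧ F) = ¬False = True
¬(D ∧ F) ⊕ F = True ⊕ False = True
D ⊕ F = True ⊕ False = True
(D ⊕ F) → D = True → True = True
(¬(D ∧ F) ⊕ F) → ((D ⊕ F) → D) = True → True = True
¬((¬(D ∧ F) ⊕ F) → ((D ⊕ F) → D)) = ¬True = False
¬((¬(D ∧ F) ⊕ F) → ((D ⊕ F) → D)) ∨ D = False ∨ True = True
¬(¬((¬(D ∧ F) ⊕ F) → ((D ⊕ F) → D)) ∨ D) = ¬True = False
¬(D ∨ F) ∧ ¬(¬((¬(D ∧ F) ⊕ F) → ((D ⊕ F) → D)) ∨ D) = False ∧ False = False
D ⊕ (¬(D ∨ F) ∧ ¬(¬((¬(D ∧ F) ⊕ F) → ((D ⊕ F) → D)) ∨ D)) = True ⊕ False = True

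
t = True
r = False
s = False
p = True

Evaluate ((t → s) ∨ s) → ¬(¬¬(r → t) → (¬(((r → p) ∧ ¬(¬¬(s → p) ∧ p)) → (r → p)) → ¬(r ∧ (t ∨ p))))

t → s = True → False = False
(t → s) ∨ s = False ∨ False = False
r → t = False → True = True
¬(r → t) = ¬True = False
¬¬(r → t) = ¬False = True
r → p = False → True = True
s → p = False → True = True
¬(s → p) = ¬True = False
¬¬(s → p) = ¬False = True
¬¬(s → p) ∧ p = True ∧ True = True
¬(¬¬(s → p) ∧ p) = ¬True = False
(r → p) ∧ ¬(¬¬(s → p) ∧ p) = True ∧ False = False
r → p = False → True = True
((r → p) ∧ ¬(¬¬(s → p) ∧ p)) → (r → p) = False → True = True
¬(((r → p) ∧ ¬(¬¬(s → p) ∧ p)) → (r → p)) = ¬True = False
t ∨ p = True ∨ True = True
r ∧ (t ∨ p) = False ∧ True = False
¬(r ∧ (t ∨ p)) = ¬False = True
¬(((r → p) ∧ ¬(¬¬(s → p) ∧ p)) → (r → p)) → ¬(r ∧ (t ∨ p)) = False → True = True
¬¬(r → t) → (¬(((r → p) ∧ ¬(¬¬(s → p) ∧ p)) → (r → p)) → ¬(r ∧ (t ∨ p))) = True → True = True
¬(¬¬(r → t) → (¬(((r → p) ∧ ¬(¬¬(s → p) ∧ p)) → (r → p)) → ¬(r ∧ (t ∨ p)))) = ¬True = False
((t → s) ∨ s) → ¬(¬¬(r → t) → (¬(((r → p) ∧ ¬(¬¬(s → p) ∧ p)) → (r → p)) → ¬(r ∧ (t ∨ p)))) = False → False = True

True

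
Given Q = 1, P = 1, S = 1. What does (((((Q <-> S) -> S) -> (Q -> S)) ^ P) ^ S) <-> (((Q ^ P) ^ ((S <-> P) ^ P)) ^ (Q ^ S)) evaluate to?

Substituting Q=1, P=1, S=1:
Q <-> S = 1 <-> 1 = 1
(Q <-> S) -> S = 1 -> 1 = 1
Q -> S = 1 -> 1 = 1
((Q <-> S) -> S) -> (Q -> S) = 1 -> 1 = 1
(((Q <-> S) -> S) -> (Q -> S)) ^ P = 1 ^ 1 = 0
((((Q <-> S) -> S) -> (Q -> S)) ^ P) ^ S = 0 ^ 1 = 1
Q ^ P = 1 ^ 1 = 0
S <-> P = 1 <-> 1 = 1
(S <-> P) ^ P = 1 ^ 1 = 0
(Q ^ P) ^ ((S <-> P) ^ P) = 0 ^ 0 = 0
Q ^ S = 1 ^ 1 = 0
((Q ^ P) ^ ((S <-> P) ^ P)) ^ (Q ^ S) = 0 ^ 0 = 0
(((((Q <-> S) -> S) -> (Q -> S)) ^ P) ^ S) <-> (((Q ^ P) ^ ((S <-> P) ^ P)) ^ (Q ^ S)) = 1 <-> 0 = 0

0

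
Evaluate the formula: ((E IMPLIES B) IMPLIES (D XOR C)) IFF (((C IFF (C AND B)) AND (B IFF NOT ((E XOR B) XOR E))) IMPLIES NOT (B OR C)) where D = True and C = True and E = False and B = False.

False

Substituting D=True, C=True, E=False, B=False:
E IMPLIES B = False IMPLIES False = True
D XOR C = True XOR True = False
(E IMPLIES B) IMPLIES (D XOR C) = True IMPLIES False = False
C AND B = True AND False = False
C IFF (C AND B) = True IFF False = False
E XOR B = False XOR False = False
(E XOR B) XOR E = False XOR False = False
NOT ((E XOR B) XOR E) = NOT False = True
B IFF NOT ((E XOR B) XOR E) = False IFF True = False
(C IFF (C AND B)) AND (B IFF NOT ((E XOR B) XOR E)) = False AND False = False
B OR C = False OR True = True
NOT (B OR C) = NOT True = False
((C IFF (C AND B)) AND (B IFF NOT ((E XOR B) XOR E))) IMPLIES NOT (B OR C) = False IMPLIES False = True
((E IMPLIES B) IMPLIES (D XOR C)) IFF (((C IFF (C AND B)) AND (B IFF NOT ((E XOR B) XOR E))) IMPLIES NOT (B OR C)) = False IFF True = False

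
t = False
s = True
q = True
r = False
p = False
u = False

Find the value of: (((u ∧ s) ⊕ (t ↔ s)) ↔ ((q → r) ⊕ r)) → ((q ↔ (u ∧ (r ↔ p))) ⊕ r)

u ∧ s = False ∧ True = False
t ↔ s = False ↔ True = False
(u ∧ s) ⊕ (t ↔ s) = False ⊕ False = False
q → r = True → False = False
(q → r) ⊕ r = False ⊕ False = False
((u ∧ s) ⊕ (t ↔ s)) ↔ ((q → r) ⊕ r) = False ↔ False = True
r ↔ p = False ↔ False = True
u ∧ (r ↔ p) = False ∧ True = False
q ↔ (u ∧ (r ↔ p)) = True ↔ False = False
(q ↔ (u ∧ (r ↔ p))) ⊕ r = False ⊕ False = False
(((u ∧ s) ⊕ (t ↔ s)) ↔ ((q → r) ⊕ r)) → ((q ↔ (u ∧ (r ↔ p))) ⊕ r) = True → False = False

False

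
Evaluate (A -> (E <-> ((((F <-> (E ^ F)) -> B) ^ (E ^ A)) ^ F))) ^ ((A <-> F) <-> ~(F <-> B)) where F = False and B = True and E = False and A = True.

E ^ F = False ^ False = False
F <-> (E ^ F) = False <-> False = True
(F <-> (E ^ F)) -> B = True -> True = True
E ^ A = False ^ True = True
((F <-> (E ^ F)) -> B) ^ (E ^ A) = True ^ True = False
(((F <-> (E ^ F)) -> B) ^ (E ^ A)) ^ F = False ^ False = False
E <-> ((((F <-> (E ^ F)) -> B) ^ (E ^ A)) ^ F) = False <-> False = True
A -> (E <-> ((((F <-> (E ^ F)) -> B) ^ (E ^ A)) ^ F)) = True -> True = True
A <-> F = True <-> False = False
F <-> B = False <-> True = False
~(F <-> B) = ~False = True
(A <-> F) <-> ~(F <-> B) = False <-> True = False
(A -> (E <-> ((((F <-> (E ^ F)) -> B) ^ (E ^ A)) ^ F))) ^ ((A <-> F) <-> ~(F <-> B)) = True ^ False = True

True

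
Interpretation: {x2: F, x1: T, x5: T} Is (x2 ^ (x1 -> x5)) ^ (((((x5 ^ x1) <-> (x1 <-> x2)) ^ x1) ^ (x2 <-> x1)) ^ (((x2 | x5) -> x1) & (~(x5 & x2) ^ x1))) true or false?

T

x1 -> x5 = T -> T = T
x2 ^ (x1 -> x5) = F ^ T = T
x5 ^ x1 = T ^ T = F
x1 <-> x2 = T <-> F = F
(x5 ^ x1) <-> (x1 <-> x2) = F <-> F = T
((x5 ^ x1) <-> (x1 <-> x2)) ^ x1 = T ^ T = F
x2 <-> x1 = F <-> T = F
(((x5 ^ x1) <-> (x1 <-> x2)) ^ x1) ^ (x2 <-> x1) = F ^ F = F
x2 | x5 = F | T = T
(x2 | x5) -> x1 = T -> T = T
x5 & x2 = T & F = F
~(x5 & x2) = ~F = T
~(x5 & x2) ^ x1 = T ^ T = F
((x2 | x5) -> x1) & (~(x5 & x2) ^ x1) = T & F = F
((((x5 ^ x1) <-> (x1 <-> x2)) ^ x1) ^ (x2 <-> x1)) ^ (((x2 | x5) -> x1) & (~(x5 & x2) ^ x1)) = F ^ F = F
(x2 ^ (x1 -> x5)) ^ (((((x5 ^ x1) <-> (x1 <-> x2)) ^ x1) ^ (x2 <-> x1)) ^ (((x2 | x5) -> x1) & (~(x5 & x2) ^ x1))) = T ^ F = T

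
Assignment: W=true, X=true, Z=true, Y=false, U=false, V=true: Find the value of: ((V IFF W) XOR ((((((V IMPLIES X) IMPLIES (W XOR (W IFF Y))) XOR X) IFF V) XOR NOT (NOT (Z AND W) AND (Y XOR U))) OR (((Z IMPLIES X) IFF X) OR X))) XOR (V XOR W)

V IFF W = true IFF true = true
V IMPLIES X = true IMPLIES true = true
W IFF Y = true IFF false = false
W XOR (W IFF Y) = true XOR false = true
(V IMPLIES X) IMPLIES (W XOR (W IFF Y)) = true IMPLIES true = true
((V IMPLIES X) IMPLIES (W XOR (W IFF Y))) XOR X = true XOR true = false
(((V IMPLIES X) IMPLIES (W XOR (W IFF Y))) XOR X) IFF V = false IFF true = false
Z AND W = true AND true = true
NOT (Z AND W) = NOT true = false
Y XOR U = false XOR false = false
NOT (Z AND W) AND (Y XOR U) = false AND false = false
NOT (NOT (Z AND W) AND (Y XOR U)) = NOT false = true
((((V IMPLIES X) IMPLIES (W XOR (W IFF Y))) XOR X) IFF V) XOR NOT (NOT (Z AND W) AND (Y XOR U)) = false XOR true = true
Z IMPLIES X = true IMPLIES true = true
(Z IMPLIES X) IFF X = true IFF true = true
((Z IMPLIES X) IFF X) OR X = true OR true = true
(((((V IMPLIES X) IMPLIES (W XOR (W IFF Y))) XOR X) IFF V) XOR NOT (NOT (Z AND W) AND (Y XOR U))) OR (((Z IMPLIES X) IFF X) OR X) = true OR true = true
(V IFF W) XOR ((((((V IMPLIES X) IMPLIES (W XOR (W IFF Y))) XOR X) IFF V) XOR NOT (NOT (Z AND W) AND (Y XOR U))) OR (((Z IMPLIES X) IFF X) OR X)) = true XOR true = false
V XOR W = true XOR true = false
((V IFF W) XOR ((((((V IMPLIES X) IMPLIES (W XOR (W IFF Y))) XOR X) IFF V) XOR NOT (NOT (Z AND W) AND (Y XOR U))) OR (((Z IMPLIES X) IFF X) OR X))) XOR (V XOR W) = false XOR false = false

false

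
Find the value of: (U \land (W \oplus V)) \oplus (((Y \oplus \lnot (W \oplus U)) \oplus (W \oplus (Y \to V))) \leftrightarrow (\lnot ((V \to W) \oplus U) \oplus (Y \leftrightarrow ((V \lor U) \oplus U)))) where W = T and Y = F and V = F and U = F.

F

W \oplus V = T \oplus F = T
U \land (W \oplus V) = F \land T = F
W \oplus U = T \oplus F = T
\lnot (W \oplus U) = \lnot T = F
Y \oplus \lnot (W \oplus U) = F \oplus F = F
Y \to V = F \to F = T
W \oplus (Y \to V) = T \oplus T = F
(Y \oplus \lnot (W \oplus U)) \oplus (W \oplus (Y \to V)) = F \oplus F = F
V \to W = F \to T = T
(V \to W) \oplus U = T \oplus F = T
\lnot ((V \to W) \oplus U) = \lnot T = F
V \lor U = F \lor F = F
(V \lor U) \oplus U = F \oplus F = F
Y \leftrightarrow ((V \lor U) \oplus U) = F \leftrightarrow F = T
\lnot ((V \to W) \oplus U) \oplus (Y \leftrightarrow ((V \lor U) \oplus U)) = F \oplus T = T
((Y \oplus \lnot (W \oplus U)) \oplus (W \oplus (Y \to V))) \leftrightarrow (\lnot ((V \to W) \oplus U) \oplus (Y \leftrightarrow ((V \lor U) \oplus U))) = F \leftrightarrow T = F
(U \land (W \oplus V)) \oplus (((Y \oplus \lnot (W \oplus U)) \oplus (W \oplus (Y \to V))) \leftrightarrow (\lnot ((V \to W) \oplus U) \oplus (Y \leftrightarrow ((V \lor U) \oplus U)))) = F \oplus F = F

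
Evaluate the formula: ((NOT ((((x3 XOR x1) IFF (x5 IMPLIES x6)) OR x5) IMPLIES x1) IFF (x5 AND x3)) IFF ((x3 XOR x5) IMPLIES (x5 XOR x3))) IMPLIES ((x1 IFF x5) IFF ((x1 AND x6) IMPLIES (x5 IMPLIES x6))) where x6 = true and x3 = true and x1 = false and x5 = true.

false

x3 XOR x1 = true XOR false = true
x5 IMPLIES x6 = true IMPLIES true = true
(x3 XOR x1) IFF (x5 IMPLIES x6) = true IFF true = true
((x3 XOR x1) IFF (x5 IMPLIES x6)) OR x5 = true OR true = true
(((x3 XOR x1) IFF (x5 IMPLIES x6)) OR x5) IMPLIES x1 = true IMPLIES false = false
NOT ((((x3 XOR x1) IFF (x5 IMPLIES x6)) OR x5) IMPLIES x1) = NOT false = true
x5 AND x3 = true AND true = true
NOT ((((x3 XOR x1) IFF (x5 IMPLIES x6)) OR x5) IMPLIES x1) IFF (x5 AND x3) = true IFF true = true
x3 XOR x5 = true XOR true = false
x5 XOR x3 = true XOR true = false
(x3 XOR x5) IMPLIES (x5 XOR x3) = false IMPLIES false = true
(NOT ((((x3 XOR x1) IFF (x5 IMPLIES x6)) OR x5) IMPLIES x1) IFF (x5 AND x3)) IFF ((x3 XOR x5) IMPLIES (x5 XOR x3)) = true IFF true = true
x1 IFF x5 = false IFF true = false
x1 AND x6 = false AND true = false
x5 IMPLIES x6 = true IMPLIES true = true
(x1 AND x6) IMPLIES (x5 IMPLIES x6) = false IMPLIES true = true
(x1 IFF x5) IFF ((x1 AND x6) IMPLIES (x5 IMPLIES x6)) = false IFF true = false
((NOT ((((x3 XOR x1) IFF (x5 IMPLIES x6)) OR x5) IMPLIES x1) IFF (x5 AND x3)) IFF ((x3 XOR x5) IMPLIES (x5 XOR x3))) IMPLIES ((x1 IFF x5) IFF ((x1 AND x6) IMPLIES (x5 IMPLIES x6))) = true IMPLIES false = false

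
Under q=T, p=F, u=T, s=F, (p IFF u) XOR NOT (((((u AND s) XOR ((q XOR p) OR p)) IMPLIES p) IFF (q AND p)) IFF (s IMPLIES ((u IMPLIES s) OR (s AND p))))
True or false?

p IFF u = F IFF T = F
u AND s = T AND F = F
q XOR p = T XOR F = T
(q XOR p) OR p = T OR F = T
(u AND s) XOR ((q XOR p) OR p) = F XOR T = T
((u AND s) XOR ((q XOR p) OR p)) IMPLIES p = T IMPLIES F = F
q AND p = T AND F = F
(((u AND s) XOR ((q XOR p) OR p)) IMPLIES p) IFF (q AND p) = F IFF F = T
u IMPLIES s = T IMPLIES F = F
s AND p = F AND F = F
(u IMPLIES s) OR (s AND p) = F OR F = F
s IMPLIES ((u IMPLIES s) OR (s AND p)) = F IMPLIES F = T
((((u AND s) XOR ((q XOR p) OR p)) IMPLIES p) IFF (q AND p)) IFF (s IMPLIES ((u IMPLIES s) OR (s AND p))) = T IFF T = T
NOT (((((u AND s) XOR ((q XOR p) OR p)) IMPLIES p) IFF (q AND p)) IFF (s IMPLIES ((u IMPLIES s) OR (s AND p)))) = NOT T = F
(p IFF u) XOR NOT (((((u AND s) XOR ((q XOR p) OR p)) IMPLIES p) IFF (q AND p)) IFF (s IMPLIES ((u IMPLIES s) OR (s AND p)))) = F XOR F = F

F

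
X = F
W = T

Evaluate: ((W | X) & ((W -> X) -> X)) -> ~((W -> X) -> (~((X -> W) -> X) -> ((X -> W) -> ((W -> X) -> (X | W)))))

F

W | X = T | F = T
W -> X = T -> F = F
(W -> X) -> X = F -> F = T
(W | X) & ((W -> X) -> X) = T & T = T
W -> X = T -> F = F
X -> W = F -> T = T
(X -> W) -> X = T -> F = F
~((X -> W) -> X) = ~F = T
X -> W = F -> T = T
W -> X = T -> F = F
X | W = F | T = T
(W -> X) -> (X | W) = F -> T = T
(X -> W) -> ((W -> X) -> (X | W)) = T -> T = T
~((X -> W) -> X) -> ((X -> W) -> ((W -> X) -> (X | W))) = T -> T = T
(W -> X) -> (~((X -> W) -> X) -> ((X -> W) -> ((W -> X) -> (X | W)))) = F -> T = T
~((W -> X) -> (~((X -> W) -> X) -> ((X -> W) -> ((W -> X) -> (X | W))))) = ~T = F
((W | X) & ((W -> X) -> X)) -> ~((W -> X) -> (~((X -> W) -> X) -> ((X -> W) -> ((W -> X) -> (X | W))))) = T -> F = F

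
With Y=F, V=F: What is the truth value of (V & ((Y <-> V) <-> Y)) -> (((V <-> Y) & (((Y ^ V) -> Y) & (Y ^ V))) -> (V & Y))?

Substituting Y=F, V=F:
Y <-> V = F <-> F = T
(Y <-> V) <-> Y = T <-> F = F
V & ((Y <-> V) <-> Y) = F & F = F
V <-> Y = F <-> F = T
Y ^ V = F ^ F = F
(Y ^ V) -> Y = F -> F = T
Y ^ V = F ^ F = F
((Y ^ V) -> Y) & (Y ^ V) = T & F = F
(V <-> Y) & (((Y ^ V) -> Y) & (Y ^ V)) = T & F = F
V & Y = F & F = F
((V <-> Y) & (((Y ^ V) -> Y) & (Y ^ V))) -> (V & Y) = F -> F = T
(V & ((Y <-> V) <-> Y)) -> (((V <-> Y) & (((Y ^ V) -> Y) & (Y ^ V))) -> (V & Y)) = F -> T = T

T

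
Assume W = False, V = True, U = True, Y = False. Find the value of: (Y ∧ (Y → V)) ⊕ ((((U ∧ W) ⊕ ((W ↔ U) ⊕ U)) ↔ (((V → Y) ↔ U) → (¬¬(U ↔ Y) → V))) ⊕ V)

False

Y → V = False → True = True
Y ∧ (Y → V) = False ∧ True = False
U ∧ W = True ∧ False = False
W ↔ U = False ↔ True = False
(W ↔ U) ⊕ U = False ⊕ True = True
(U ∧ W) ⊕ ((W ↔ U) ⊕ U) = False ⊕ True = True
V → Y = True → False = False
(V → Y) ↔ U = False ↔ True = False
U ↔ Y = True ↔ False = False
¬(U ↔ Y) = ¬False = True
¬¬(U ↔ Y) = ¬True = False
¬¬(U ↔ Y) → V = False → True = True
((V → Y) ↔ U) → (¬¬(U ↔ Y) → V) = False → True = True
((U ∧ W) ⊕ ((W ↔ U) ⊕ U)) ↔ (((V → Y) ↔ U) → (¬¬(U ↔ Y) → V)) = True ↔ True = True
(((U ∧ W) ⊕ ((W ↔ U) ⊕ U)) ↔ (((V → Y) ↔ U) → (¬¬(U ↔ Y) → V))) ⊕ V = True ⊕ True = False
(Y ∧ (Y → V)) ⊕ ((((U ∧ W) ⊕ ((W ↔ U) ⊕ U)) ↔ (((V → Y) ↔ U) → (¬¬(U ↔ Y) → V))) ⊕ V) = False ⊕ False = False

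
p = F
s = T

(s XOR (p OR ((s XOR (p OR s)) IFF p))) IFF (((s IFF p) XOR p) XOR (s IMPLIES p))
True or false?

Substituting p=F, s=T:
p OR s = F OR T = T
s XOR (p OR s) = T XOR T = F
(s XOR (p OR s)) IFF p = F IFF F = T
p OR ((s XOR (p OR s)) IFF p) = F OR T = T
s XOR (p OR ((s XOR (p OR s)) IFF p)) = T XOR T = F
s IFF p = T IFF F = F
(s IFF p) XOR p = F XOR F = F
s IMPLIES p = T IMPLIES F = F
((s IFF p) XOR p) XOR (s IMPLIES p) = F XOR F = F
(s XOR (p OR ((s XOR (p OR s)) IFF p))) IFF (((s IFF p) XOR p) XOR (s IMPLIES p)) = F IFF F = T

T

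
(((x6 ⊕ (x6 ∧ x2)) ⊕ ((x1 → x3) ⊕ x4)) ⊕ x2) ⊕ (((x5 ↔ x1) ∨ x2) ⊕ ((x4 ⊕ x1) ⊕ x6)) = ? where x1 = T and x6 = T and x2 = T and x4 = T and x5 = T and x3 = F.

F

Substituting x1=T, x6=T, x2=T, x4=T, x5=T, x3=F:
x6 ∧ x2 = T ∧ T = T
x6 ⊕ (x6 ∧ x2) = T ⊕ T = F
x1 → x3 = T → F = F
(x1 → x3) ⊕ x4 = F ⊕ T = T
(x6 ⊕ (x6 ∧ x2)) ⊕ ((x1 → x3) ⊕ x4) = F ⊕ T = T
((x6 ⊕ (x6 ∧ x2)) ⊕ ((x1 → x3) ⊕ x4)) ⊕ x2 = T ⊕ T = F
x5 ↔ x1 = T ↔ T = T
(x5 ↔ x1) ∨ x2 = T ∨ T = T
x4 ⊕ x1 = T ⊕ T = F
(x4 ⊕ x1) ⊕ x6 = F ⊕ T = T
((x5 ↔ x1) ∨ x2) ⊕ ((x4 ⊕ x1) ⊕ x6) = T ⊕ T = F
(((x6 ⊕ (x6 ∧ x2)) ⊕ ((x1 → x3) ⊕ x4)) ⊕ x2) ⊕ (((x5 ↔ x1) ∨ x2) ⊕ ((x4 ⊕ x1) ⊕ x6)) = F ⊕ F = F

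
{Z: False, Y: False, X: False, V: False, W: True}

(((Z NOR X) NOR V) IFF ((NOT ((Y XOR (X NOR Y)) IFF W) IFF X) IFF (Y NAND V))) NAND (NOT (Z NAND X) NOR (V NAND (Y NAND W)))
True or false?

Z NOR X = False NOR False = True
(Z NOR X) NOR V = True NOR False = False
X NOR Y = False NOR False = True
Y XOR (X NOR Y) = False XOR True = True
(Y XOR (X NOR Y)) IFF W = True IFF True = True
NOT ((Y XOR (X NOR Y)) IFF W) = NOT True = False
NOT ((Y XOR (X NOR Y)) IFF W) IFF X = False IFF False = True
Y NAND V = False NAND False = True
(NOT ((Y XOR (X NOR Y)) IFF W) IFF X) IFF (Y NAND V) = True IFF True = True
((Z NOR X) NOR V) IFF ((NOT ((Y XOR (X NOR Y)) IFF W) IFF X) IFF (Y NAND V)) = False IFF True = False
Z NAND X = False NAND False = True
NOT (Z NAND X) = NOT True = False
Y NAND W = False NAND True = True
V NAND (Y NAND W) = False NAND True = True
NOT (Z NAND X) NOR (V NAND (Y NAND W)) = False NOR True = False
(((Z NOR X) NOR V) IFF ((NOT ((Y XOR (X NOR Y)) IFF W) IFF X) IFF (Y NAND V))) NAND (NOT (Z NAND X) NOR (V NAND (Y NAND W))) = False NAND False = True

True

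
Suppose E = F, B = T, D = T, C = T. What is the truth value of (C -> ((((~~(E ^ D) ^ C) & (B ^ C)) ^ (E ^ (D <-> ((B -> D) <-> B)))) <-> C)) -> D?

T

E ^ D = F ^ T = T
~(E ^ D) = ~T = F
~~(E ^ D) = ~F = T
~~(E ^ D) ^ C = T ^ T = F
B ^ C = T ^ T = F
(~~(E ^ D) ^ C) & (B ^ C) = F & F = F
B -> D = T -> T = T
(B -> D) <-> B = T <-> T = T
D <-> ((B -> D) <-> B) = T <-> T = T
E ^ (D <-> ((B -> D) <-> B)) = F ^ T = T
((~~(E ^ D) ^ C) & (B ^ C)) ^ (E ^ (D <-> ((B -> D) <-> B))) = F ^ T = T
(((~~(E ^ D) ^ C) & (B ^ C)) ^ (E ^ (D <-> ((B -> D) <-> B)))) <-> C = T <-> T = T
C -> ((((~~(E ^ D) ^ C) & (B ^ C)) ^ (E ^ (D <-> ((B -> D) <-> B)))) <-> C) = T -> T = T
(C -> ((((~~(E ^ D) ^ C) & (B ^ C)) ^ (E ^ (D <-> ((B -> D) <-> B)))) <-> C)) -> D = T -> T = T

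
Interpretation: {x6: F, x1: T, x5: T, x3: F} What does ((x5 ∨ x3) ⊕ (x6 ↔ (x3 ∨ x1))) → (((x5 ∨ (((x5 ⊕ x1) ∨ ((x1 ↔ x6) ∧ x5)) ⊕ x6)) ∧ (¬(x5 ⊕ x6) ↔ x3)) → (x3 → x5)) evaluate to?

T

Substituting x6=F, x1=T, x5=T, x3=F:
x5 ∨ x3 = T ∨ F = T
x3 ∨ x1 = F ∨ T = T
x6 ↔ (x3 ∨ x1) = F ↔ T = F
(x5 ∨ x3) ⊕ (x6 ↔ (x3 ∨ x1)) = T ⊕ F = T
x5 ⊕ x1 = T ⊕ T = F
x1 ↔ x6 = T ↔ F = F
(x1 ↔ x6) ∧ x5 = F ∧ T = F
(x5 ⊕ x1) ∨ ((x1 ↔ x6) ∧ x5) = F ∨ F = F
((x5 ⊕ x1) ∨ ((x1 ↔ x6) ∧ x5)) ⊕ x6 = F ⊕ F = F
x5 ∨ (((x5 ⊕ x1) ∨ ((x1 ↔ x6) ∧ x5)) ⊕ x6) = T ∨ F = T
x5 ⊕ x6 = T ⊕ F = T
¬(x5 ⊕ x6) = ¬T = F
¬(x5 ⊕ x6) ↔ x3 = F ↔ F = T
(x5 ∨ (((x5 ⊕ x1) ∨ ((x1 ↔ x6) ∧ x5)) ⊕ x6)) ∧ (¬(x5 ⊕ x6) ↔ x3) = T ∧ T = T
x3 → x5 = F → T = T
((x5 ∨ (((x5 ⊕ x1) ∨ ((x1 ↔ x6) ∧ x5)) ⊕ x6)) ∧ (¬(x5 ⊕ x6) ↔ x3)) → (x3 → x5) = T → T = T
((x5 ∨ x3) ⊕ (x6 ↔ (x3 ∨ x1))) → (((x5 ∨ (((x5 ⊕ x1) ∨ ((x1 ↔ x6) ∧ x5)) ⊕ x6)) ∧ (¬(x5 ⊕ x6) ↔ x3)) → (x3 → x5)) = T → T = T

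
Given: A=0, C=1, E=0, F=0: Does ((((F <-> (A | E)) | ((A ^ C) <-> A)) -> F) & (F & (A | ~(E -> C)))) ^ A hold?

0

A | E = 0 | 0 = 0
F <-> (A | E) = 0 <-> 0 = 1
A ^ C = 0 ^ 1 = 1
(A ^ C) <-> A = 1 <-> 0 = 0
(F <-> (A | E)) | ((A ^ C) <-> A) = 1 | 0 = 1
((F <-> (A | E)) | ((A ^ C) <-> A)) -> F = 1 -> 0 = 0
E -> C = 0 -> 1 = 1
~(E -> C) = ~1 = 0
A | ~(E -> C) = 0 | 0 = 0
F & (A | ~(E -> C)) = 0 & 0 = 0
(((F <-> (A | E)) | ((A ^ C) <-> A)) -> F) & (F & (A | ~(E -> C))) = 0 & 0 = 0
((((F <-> (A | E)) | ((A ^ C) <-> A)) -> F) & (F & (A | ~(E -> C)))) ^ A = 0 ^ 0 = 0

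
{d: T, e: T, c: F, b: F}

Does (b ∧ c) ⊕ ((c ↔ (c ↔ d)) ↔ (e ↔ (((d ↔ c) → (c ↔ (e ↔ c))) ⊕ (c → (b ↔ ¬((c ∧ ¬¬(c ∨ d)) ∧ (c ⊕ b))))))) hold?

b ∧ c = F ∧ F = F
c ↔ d = F ↔ T = F
c ↔ (c ↔ d) = F ↔ F = T
d ↔ c = T ↔ F = F
e ↔ c = T ↔ F = F
c ↔ (e ↔ c) = F ↔ F = T
(d ↔ c) → (c ↔ (e ↔ c)) = F → T = T
c ∨ d = F ∨ T = T
¬(c ∨ d) = ¬T = F
¬¬(c ∨ d) = ¬F = T
c ∧ ¬¬(c ∨ d) = F ∧ T = F
c ⊕ b = F ⊕ F = F
(c ∧ ¬¬(c ∨ d)) ∧ (c ⊕ b) = F ∧ F = F
¬((c ∧ ¬¬(c ∨ d)) ∧ (c ⊕ b)) = ¬F = T
b ↔ ¬((c ∧ ¬¬(c ∨ d)) ∧ (c ⊕ b)) = F ↔ T = F
c → (b ↔ ¬((c ∧ ¬¬(c ∨ d)) ∧ (c ⊕ b))) = F → F = T
((d ↔ c) → (c ↔ (e ↔ c))) ⊕ (c → (b ↔ ¬((c ∧ ¬¬(c ∨ d)) ∧ (c ⊕ b)))) = T ⊕ T = F
e ↔ (((d ↔ c) → (c ↔ (e ↔ c))) ⊕ (c → (b ↔ ¬((c ∧ ¬¬(c ∨ d)) ∧ (c ⊕ b))))) = T ↔ F = F
(c ↔ (c ↔ d)) ↔ (e ↔ (((d ↔ c) → (c ↔ (e ↔ c))) ⊕ (c → (b ↔ ¬((c ∧ ¬¬(c ∨ d)) ∧ (c ⊕ b)))))) = T ↔ F = F
(b ∧ c) ⊕ ((c ↔ (c ↔ d)) ↔ (e ↔ (((d ↔ c) → (c ↔ (e ↔ c))) ⊕ (c → (b ↔ ¬((c ∧ ¬¬(c ∨ d)) ∧ (c ⊕ b))))))) = F ⊕ F = F

F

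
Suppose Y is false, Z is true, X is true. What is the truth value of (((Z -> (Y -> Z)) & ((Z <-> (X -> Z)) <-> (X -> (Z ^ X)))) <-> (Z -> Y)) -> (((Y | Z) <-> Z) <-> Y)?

Y -> Z = 0 -> 1 = 1
Z -> (Y -> Z) = 1 -> 1 = 1
X -> Z = 1 -> 1 = 1
Z <-> (X -> Z) = 1 <-> 1 = 1
Z ^ X = 1 ^ 1 = 0
X -> (Z ^ X) = 1 -> 0 = 0
(Z <-> (X -> Z)) <-> (X -> (Z ^ X)) = 1 <-> 0 = 0
(Z -> (Y -> Z)) & ((Z <-> (X -> Z)) <-> (X -> (Z ^ X))) = 1 & 0 = 0
Z -> Y = 1 -> 0 = 0
((Z -> (Y -> Z)) & ((Z <-> (X -> Z)) <-> (X -> (Z ^ X)))) <-> (Z -> Y) = 0 <-> 0 = 1
Y | Z = 0 | 1 = 1
(Y | Z) <-> Z = 1 <-> 1 = 1
((Y | Z) <-> Z) <-> Y = 1 <-> 0 = 0
(((Z -> (Y -> Z)) & ((Z <-> (X -> Z)) <-> (X -> (Z ^ X)))) <-> (Z -> Y)) -> (((Y | Z) <-> Z) <-> Y) = 1 -> 0 = 0

0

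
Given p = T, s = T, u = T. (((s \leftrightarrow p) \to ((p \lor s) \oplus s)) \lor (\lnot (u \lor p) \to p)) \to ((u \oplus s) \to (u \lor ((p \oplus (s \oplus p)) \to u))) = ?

T

s \leftrightarrow p = T \leftrightarrow T = T
p \lor s = T \lor T = T
(p \lor s) \oplus s = T \oplus T = F
(s \leftrightarrow p) \to ((p \lor s) \oplus s) = T \to F = F
u \lor p = T \lor T = T
\lnot (u \lor p) = \lnot T = F
\lnot (u \lor p) \to p = F \to T = T
((s \leftrightarrow p) \to ((p \lor s) \oplus s)) \lor (\lnot (u \lor p) \to p) = F \lor T = T
u \oplus s = T \oplus T = F
s \oplus p = T \oplus T = F
p \oplus (s \oplus p) = T \oplus F = T
(p \oplus (s \oplus p)) \to u = T \to T = T
u \lor ((p \oplus (s \oplus p)) \to u) = T \lor T = T
(u \oplus s) \to (u \lor ((p \oplus (s \oplus p)) \to u)) = F \to T = T
(((s \leftrightarrow p) \to ((p \lor s) \oplus s)) \lor (\lnot (u \lor p) \to p)) \to ((u \oplus s) \to (u \lor ((p \oplus (s \oplus p)) \to u))) = T \to T = T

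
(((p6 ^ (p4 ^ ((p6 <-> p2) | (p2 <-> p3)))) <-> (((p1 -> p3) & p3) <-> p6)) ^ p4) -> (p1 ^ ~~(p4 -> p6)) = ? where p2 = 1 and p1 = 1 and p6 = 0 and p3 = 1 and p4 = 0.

p6 <-> p2 = 0 <-> 1 = 0
p2 <-> p3 = 1 <-> 1 = 1
(p6 <-> p2) | (p2 <-> p3) = 0 | 1 = 1
p4 ^ ((p6 <-> p2) | (p2 <-> p3)) = 0 ^ 1 = 1
p6 ^ (p4 ^ ((p6 <-> p2) | (p2 <-> p3))) = 0 ^ 1 = 1
p1 -> p3 = 1 -> 1 = 1
(p1 -> p3) & p3 = 1 & 1 = 1
((p1 -> p3) & p3) <-> p6 = 1 <-> 0 = 0
(p6 ^ (p4 ^ ((p6 <-> p2) | (p2 <-> p3)))) <-> (((p1 -> p3) & p3) <-> p6) = 1 <-> 0 = 0
((p6 ^ (p4 ^ ((p6 <-> p2) | (p2 <-> p3)))) <-> (((p1 -> p3) & p3) <-> p6)) ^ p4 = 0 ^ 0 = 0
p4 -> p6 = 0 -> 0 = 1
~(p4 -> p6) = ~1 = 0
~~(p4 -> p6) = ~0 = 1
p1 ^ ~~(p4 -> p6) = 1 ^ 1 = 0
(((p6 ^ (p4 ^ ((p6 <-> p2) | (p2 <-> p3)))) <-> (((p1 -> p3) & p3) <-> p6)) ^ p4) -> (p1 ^ ~~(p4 -> p6)) = 0 -> 0 = 1

1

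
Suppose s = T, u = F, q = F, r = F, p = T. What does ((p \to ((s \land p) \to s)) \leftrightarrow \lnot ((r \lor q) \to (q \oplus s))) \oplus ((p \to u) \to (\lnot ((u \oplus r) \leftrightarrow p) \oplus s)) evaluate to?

T

s \land p = T \land T = T
(s \land p) \to s = T \to T = T
p \to ((s \land p) \to s) = T \to T = T
r \lor q = F \lor F = F
q \oplus s = F \oplus T = T
(r \lor q) \to (q \oplus s) = F \to T = T
\lnot ((r \lor q) \to (q \oplus s)) = \lnot T = F
(p \to ((s \land p) \to s)) \leftrightarrow \lnot ((r \lor q) \to (q \oplus s)) = T \leftrightarrow F = F
p \to u = T \to F = F
u \oplus r = F \oplus F = F
(u \oplus r) \leftrightarrow p = F \leftrightarrow T = F
\lnot ((u \oplus r) \leftrightarrow p) = \lnot F = T
\lnot ((u \oplus r) \leftrightarrow p) \oplus s = T \oplus T = F
(p \to u) \to (\lnot ((u \oplus r) \leftrightarrow p) \oplus s) = F \to F = T
((p \to ((s \land p) \to s)) \leftrightarrow \lnot ((r \lor q) \to (q \oplus s))) \oplus ((p \to u) \to (\lnot ((u \oplus r) \leftrightarrow p) \oplus s)) = F \oplus T = T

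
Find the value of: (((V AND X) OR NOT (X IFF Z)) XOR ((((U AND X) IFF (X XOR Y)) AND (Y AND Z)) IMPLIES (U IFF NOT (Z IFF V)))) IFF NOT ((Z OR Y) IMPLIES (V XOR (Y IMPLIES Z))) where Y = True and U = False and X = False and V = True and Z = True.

Substituting Y=True, U=False, X=False, V=True, Z=True:
V AND X = True AND False = False
X IFF Z = False IFF True = False
NOT (X IFF Z) = NOT False = True
(V AND X) OR NOT (X IFF Z) = False OR True = True
U AND X = False AND False = False
X XOR Y = False XOR True = True
(U AND X) IFF (X XOR Y) = False IFF True = False
Y AND Z = True AND True = True
((U AND X) IFF (X XOR Y)) AND (Y AND Z) = False AND True = False
Z IFF V = True IFF True = True
NOT (Z IFF V) = NOT True = False
U IFF NOT (Z IFF V) = False IFF False = True
(((U AND X) IFF (X XOR Y)) AND (Y AND Z)) IMPLIES (U IFF NOT (Z IFF V)) = False IMPLIES True = True
((V AND X) OR NOT (X IFF Z)) XOR ((((U AND X) IFF (X XOR Y)) AND (Y AND Z)) IMPLIES (U IFF NOT (Z IFF V))) = True XOR True = False
Z OR Y = True OR True = True
Y IMPLIES Z = True IMPLIES True = True
V XOR (Y IMPLIES Z) = True XOR True = False
(Z OR Y) IMPLIES (V XOR (Y IMPLIES Z)) = True IMPLIES False = False
NOT ((Z OR Y) IMPLIES (V XOR (Y IMPLIES Z))) = NOT False = True
(((V AND X) OR NOT (X IFF Z)) XOR ((((U AND X) IFF (X XOR Y)) AND (Y AND Z)) IMPLIES (U IFF NOT (Z IFF V)))) IFF NOT ((Z OR Y) IMPLIES (V XOR (Y IMPLIES Z))) = False IFF True = False

False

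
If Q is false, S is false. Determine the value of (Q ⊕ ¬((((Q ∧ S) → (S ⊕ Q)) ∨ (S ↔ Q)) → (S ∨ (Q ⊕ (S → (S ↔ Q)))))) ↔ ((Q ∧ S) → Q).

False

Q ∧ S = False ∧ False = False
S ⊕ Q = False ⊕ False = False
(Q ∧ S) → (S ⊕ Q) = False → False = True
S ↔ Q = False ↔ False = True
((Q ∧ S) → (S ⊕ Q)) ∨ (S ↔ Q) = True ∨ True = True
S ↔ Q = False ↔ False = True
S → (S ↔ Q) = False → True = True
Q ⊕ (S → (S ↔ Q)) = False ⊕ True = True
S ∨ (Q ⊕ (S → (S ↔ Q))) = False ∨ True = True
(((Q ∧ S) → (S ⊕ Q)) ∨ (S ↔ Q)) → (S ∨ (Q ⊕ (S → (S ↔ Q)))) = True → True = True
¬((((Q ∧ S) → (S ⊕ Q)) ∨ (S ↔ Q)) → (S ∨ (Q ⊕ (S → (S ↔ Q))))) = ¬True = False
Q ⊕ ¬((((Q ∧ S) → (S ⊕ Q)) ∨ (S ↔ Q)) → (S ∨ (Q ⊕ (S → (S ↔ Q))))) = False ⊕ False = False
Q ∧ S = False ∧ False = False
(Q ∧ S) → Q = False → False = True
(Q ⊕ ¬((((Q ∧ S) → (S ⊕ Q)) ∨ (S ↔ Q)) → (S ∨ (Q ⊕ (S → (S ↔ Q)))))) ↔ ((Q ∧ S) → Q) = False ↔ True = False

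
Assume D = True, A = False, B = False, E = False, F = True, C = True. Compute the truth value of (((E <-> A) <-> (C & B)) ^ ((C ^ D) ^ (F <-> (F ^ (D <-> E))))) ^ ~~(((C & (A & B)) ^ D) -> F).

False

E <-> A = False <-> False = True
C & B = True & False = False
(E <-> A) <-> (C & B) = True <-> False = False
C ^ D = True ^ True = False
D <-> E = True <-> False = False
F ^ (D <-> E) = True ^ False = True
F <-> (F ^ (D <-> E)) = True <-> True = True
(C ^ D) ^ (F <-> (F ^ (D <-> E))) = False ^ True = True
((E <-> A) <-> (C & B)) ^ ((C ^ D) ^ (F <-> (F ^ (D <-> E)))) = False ^ True = True
A & B = False & False = False
C & (A & B) = True & False = False
(C & (A & B)) ^ D = False ^ True = True
((C & (A & B)) ^ D) -> F = True -> True = True
~(((C & (A & B)) ^ D) -> F) = ~True = False
~~(((C & (A & B)) ^ D) -> F) = ~False = True
(((E <-> A) <-> (C & B)) ^ ((C ^ D) ^ (F <-> (F ^ (D <-> E))))) ^ ~~(((C & (A & B)) ^ D) -> F) = True ^ True = False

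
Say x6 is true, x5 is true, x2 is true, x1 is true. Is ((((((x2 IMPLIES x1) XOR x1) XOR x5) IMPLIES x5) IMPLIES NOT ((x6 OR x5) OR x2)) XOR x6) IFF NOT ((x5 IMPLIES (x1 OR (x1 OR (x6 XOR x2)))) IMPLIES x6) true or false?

Substituting x6=True, x5=True, x2=True, x1=True:
x2 IMPLIES x1 = True IMPLIES True = True
(x2 IMPLIES x1) XOR x1 = True XOR True = False
((x2 IMPLIES x1) XOR x1) XOR x5 = False XOR True = True
(((x2 IMPLIES x1) XOR x1) XOR x5) IMPLIES x5 = True IMPLIES True = True
x6 OR x5 = True OR True = True
(x6 OR x5) OR x2 = True OR True = True
NOT ((x6 OR x5) OR x2) = NOT True = False
((((x2 IMPLIES x1) XOR x1) XOR x5) IMPLIES x5) IMPLIES NOT ((x6 OR x5) OR x2) = True IMPLIES False = False
(((((x2 IMPLIES x1) XOR x1) XOR x5) IMPLIES x5) IMPLIES NOT ((x6 OR x5) OR x2)) XOR x6 = False XOR True = True
x6 XOR x2 = True XOR True = False
x1 OR (x6 XOR x2) = True OR False = True
x1 OR (x1 OR (x6 XOR x2)) = True OR True = True
x5 IMPLIES (x1 OR (x1 OR (x6 XOR x2))) = True IMPLIES True = True
(x5 IMPLIES (x1 OR (x1 OR (x6 XOR x2)))) IMPLIES x6 = True IMPLIES True = True
NOT ((x5 IMPLIES (x1 OR (x1 OR (x6 XOR x2)))) IMPLIES x6) = NOT True = False
((((((x2 IMPLIES x1) XOR x1) XOR x5) IMPLIES x5) IMPLIES NOT ((x6 OR x5) OR x2)) XOR x6) IFF NOT ((x5 IMPLIES (x1 OR (x1 OR (x6 XOR x2)))) IMPLIES x6) = True IFF False = False

False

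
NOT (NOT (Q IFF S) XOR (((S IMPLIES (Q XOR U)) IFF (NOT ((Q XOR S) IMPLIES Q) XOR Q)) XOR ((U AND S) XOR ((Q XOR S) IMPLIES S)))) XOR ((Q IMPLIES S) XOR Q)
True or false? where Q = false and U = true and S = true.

Q IFF S = false IFF true = false
NOT (Q IFF S) = NOT false = true
Q XOR U = false XOR true = true
S IMPLIES (Q XOR U) = true IMPLIES true = true
Q XOR S = false XOR true = true
(Q XOR S) IMPLIES Q = true IMPLIES false = false
NOT ((Q XOR S) IMPLIES Q) = NOT false = true
NOT ((Q XOR S) IMPLIES Q) XOR Q = true XOR false = true
(S IMPLIES (Q XOR U)) IFF (NOT ((Q XOR S) IMPLIES Q) XOR Q) = true IFF true = true
U AND S = true AND true = true
Q XOR S = false XOR true = true
(Q XOR S) IMPLIES S = true IMPLIES true = true
(U AND S) XOR ((Q XOR S) IMPLIES S) = true XOR true = false
((S IMPLIES (Q XOR U)) IFF (NOT ((Q XOR S) IMPLIES Q) XOR Q)) XOR ((U AND S) XOR ((Q XOR S) IMPLIES S)) = true XOR false = true
NOT (Q IFF S) XOR (((S IMPLIES (Q XOR U)) IFF (NOT ((Q XOR S) IMPLIES Q) XOR Q)) XOR ((U AND S) XOR ((Q XOR S) IMPLIES S))) = true XOR true = false
NOT (NOT (Q IFF S) XOR (((S IMPLIES (Q XOR U)) IFF (NOT ((Q XOR S) IMPLIES Q) XOR Q)) XOR ((U AND S) XOR ((Q XOR S) IMPLIES S)))) = NOT false = true
Q IMPLIES S = false IMPLIES true = true
(Q IMPLIES S) XOR Q = true XOR false = true
NOT (NOT (Q IFF S) XOR (((S IMPLIES (Q XOR U)) IFF (NOT ((Q XOR S) IMPLIES Q) XOR Q)) XOR ((U AND S) XOR ((Q XOR S) IMPLIES S)))) XOR ((Q IMPLIES S) XOR Q) = true XOR true = false

false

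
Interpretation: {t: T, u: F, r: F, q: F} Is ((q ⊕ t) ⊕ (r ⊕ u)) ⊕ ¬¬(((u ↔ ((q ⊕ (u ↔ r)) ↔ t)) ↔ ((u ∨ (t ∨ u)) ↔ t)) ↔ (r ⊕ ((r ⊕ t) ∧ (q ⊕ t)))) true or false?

q ⊕ t = F ⊕ T = T
r ⊕ u = F ⊕ F = F
(q ⊕ t) ⊕ (r ⊕ u) = T ⊕ F = T
u ↔ r = F ↔ F = T
q ⊕ (u ↔ r) = F ⊕ T = T
(q ⊕ (u ↔ r)) ↔ t = T ↔ T = T
u ↔ ((q ⊕ (u ↔ r)) ↔ t) = F ↔ T = F
t ∨ u = T ∨ F = T
u ∨ (t ∨ u) = F ∨ T = T
(u ∨ (t ∨ u)) ↔ t = T ↔ T = T
(u ↔ ((q ⊕ (u ↔ r)) ↔ t)) ↔ ((u ∨ (t ∨ u)) ↔ t) = F ↔ T = F
r ⊕ t = F ⊕ T = T
q ⊕ t = F ⊕ T = T
(r ⊕ t) ∧ (q ⊕ t) = T ∧ T = T
r ⊕ ((r ⊕ t) ∧ (q ⊕ t)) = F ⊕ T = T
((u ↔ ((q ⊕ (u ↔ r)) ↔ t)) ↔ ((u ∨ (t ∨ u)) ↔ t)) ↔ (r ⊕ ((r ⊕ t) ∧ (q ⊕ t))) = F ↔ T = F
¬(((u ↔ ((q ⊕ (u ↔ r)) ↔ t)) ↔ ((u ∨ (t ∨ u)) ↔ t)) ↔ (r ⊕ ((r ⊕ t) ∧ (q ⊕ t)))) = ¬F = T
¬¬(((u ↔ ((q ⊕ (u ↔ r)) ↔ t)) ↔ ((u ∨ (t ∨ u)) ↔ t)) ↔ (r ⊕ ((r ⊕ t) ∧ (q ⊕ t)))) = ¬T = F
((q ⊕ t) ⊕ (r ⊕ u)) ⊕ ¬¬(((u ↔ ((q ⊕ (u ↔ r)) ↔ t)) ↔ ((u ∨ (t ∨ u)) ↔ t)) ↔ (r ⊕ ((r ⊕ t) ∧ (q ⊕ t)))) = T ⊕ F = T

T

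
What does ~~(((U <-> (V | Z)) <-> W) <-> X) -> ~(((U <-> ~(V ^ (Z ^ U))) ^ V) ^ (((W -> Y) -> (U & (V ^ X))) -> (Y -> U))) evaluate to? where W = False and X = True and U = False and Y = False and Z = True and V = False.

Substituting W=False, X=True, U=False, Y=False, Z=True, V=False:
V | Z = False | True = True
U <-> (V | Z) = False <-> True = False
(U <-> (V | Z)) <-> W = False <-> False = True
((U <-> (V | Z)) <-> W) <-> X = True <-> True = True
~(((U <-> (V | Z)) <-> W) <-> X) = ~True = False
~~(((U <-> (V | Z)) <-> W) <-> X) = ~False = True
Z ^ U = True ^ False = True
V ^ (Z ^ U) = False ^ True = True
~(V ^ (Z ^ U)) = ~True = False
U <-> ~(V ^ (Z ^ U)) = False <-> False = True
(U <-> ~(V ^ (Z ^ U))) ^ V = True ^ False = True
W -> Y = False -> False = True
V ^ X = False ^ True = True
U & (V ^ X) = False & True = False
(W -> Y) -> (U & (V ^ X)) = True -> False = False
Y -> U = False -> False = True
((W -> Y) -> (U & (V ^ X))) -> (Y -> U) = False -> True = True
((U <-> ~(V ^ (Z ^ U))) ^ V) ^ (((W -> Y) -> (U & (V ^ X))) -> (Y -> U)) = True ^ True = False
~(((U <-> ~(V ^ (Z ^ U))) ^ V) ^ (((W -> Y) -> (U & (V ^ X))) -> (Y -> U))) = ~False = True
~~(((U <-> (V | Z)) <-> W) <-> X) -> ~(((U <-> ~(V ^ (Z ^ U))) ^ V) ^ (((W -> Y) -> (U & (V ^ X))) -> (Y -> U))) = True -> True = True

True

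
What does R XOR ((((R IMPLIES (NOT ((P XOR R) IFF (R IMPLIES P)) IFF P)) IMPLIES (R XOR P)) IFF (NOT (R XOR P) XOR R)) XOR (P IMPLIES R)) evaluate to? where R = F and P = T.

F

P XOR R = T XOR F = T
R IMPLIES P = F IMPLIES T = T
(P XOR R) IFF (R IMPLIES P) = T IFF T = T
NOT ((P XOR R) IFF (R IMPLIES P)) = NOT T = F
NOT ((P XOR R) IFF (R IMPLIES P)) IFF P = F IFF T = F
R IMPLIES (NOT ((P XOR R) IFF (R IMPLIES P)) IFF P) = F IMPLIES F = T
R XOR P = F XOR T = T
(R IMPLIES (NOT ((P XOR R) IFF (R IMPLIES P)) IFF P)) IMPLIES (R XOR P) = T IMPLIES T = T
R XOR P = F XOR T = T
NOT (R XOR P) = NOT T = F
NOT (R XOR P) XOR R = F XOR F = F
((R IMPLIES (NOT ((P XOR R) IFF (R IMPLIES P)) IFF P)) IMPLIES (R XOR P)) IFF (NOT (R XOR P) XOR R) = T IFF F = F
P IMPLIES R = T IMPLIES F = F
(((R IMPLIES (NOT ((P XOR R) IFF (R IMPLIES P)) IFF P)) IMPLIES (R XOR P)) IFF (NOT (R XOR P) XOR R)) XOR (P IMPLIES R) = F XOR F = F
R XOR ((((R IMPLIES (NOT ((P XOR R) IFF (R IMPLIES P)) IFF P)) IMPLIES (R XOR P)) IFF (NOT (R XOR P) XOR R)) XOR (P IMPLIES R)) = F XOR F = F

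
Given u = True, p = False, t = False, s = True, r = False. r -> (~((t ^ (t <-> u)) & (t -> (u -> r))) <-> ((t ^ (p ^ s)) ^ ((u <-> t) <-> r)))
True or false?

True

t <-> u = False <-> True = False
t ^ (t <-> u) = False ^ False = False
u -> r = True -> False = False
t -> (u -> r) = False -> False = True
(t ^ (t <-> u)) & (t -> (u -> r)) = False & True = False
~((t ^ (t <-> u)) & (t -> (u -> r))) = ~False = True
p ^ s = False ^ True = True
t ^ (p ^ s) = False ^ True = True
u <-> t = True <-> False = False
(u <-> t) <-> r = False <-> False = True
(t ^ (p ^ s)) ^ ((u <-> t) <-> r) = True ^ True = False
~((t ^ (t <-> u)) & (t -> (u -> r))) <-> ((t ^ (p ^ s)) ^ ((u <-> t) <-> r)) = True <-> False = False
r -> (~((t ^ (t <-> u)) & (t -> (u -> r))) <-> ((t ^ (p ^ s)) ^ ((u <-> t) <-> r))) = False -> False = True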